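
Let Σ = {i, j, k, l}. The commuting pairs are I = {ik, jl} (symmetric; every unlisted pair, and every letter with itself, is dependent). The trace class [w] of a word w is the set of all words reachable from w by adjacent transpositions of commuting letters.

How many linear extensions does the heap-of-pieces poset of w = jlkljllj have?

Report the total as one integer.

20

0(j) covers ∅
1(l) covers ∅
2(k) covers 0:j, 1:l
3(l) covers 2:k
4(j) covers 2:k
5(l) covers 3:l
6(l) covers 5:l
7(j) covers 4:j
floor of heap: 0:j, 1:l
completions by unplaced set U, small U first (add the entries for U minus each lowest piece of U):
  |U|=1: {6}:1  {7}:1
  |U|=2: {4,7}:1  {5,6}:1  {6,7}:2
  |U|=3: {3,5,6}:1  {4,6,7}:3  {5,6,7}:3
  |U|=4: {3,5,6,7}:4  {4,5,6,7}:6
  |U|=5: {3,4,5,6,7}:10
  |U|=6: {2,3,4,5,6,7}:10
  start at 0(j): 10
  start at 1(l): 10
sum over floor = 20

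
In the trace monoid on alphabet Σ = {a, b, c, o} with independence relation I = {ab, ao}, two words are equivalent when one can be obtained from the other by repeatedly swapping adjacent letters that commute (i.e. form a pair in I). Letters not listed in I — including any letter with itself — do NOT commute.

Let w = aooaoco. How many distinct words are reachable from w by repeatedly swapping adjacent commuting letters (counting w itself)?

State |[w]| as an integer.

10

0(a) covers ∅
1(o) covers ∅
2(o) covers 1:o
3(a) covers 0:a
4(o) covers 2:o
5(c) covers 3:a, 4:o
6(o) covers 5:c
floor of heap: 0:a, 1:o
completions by unplaced set U, small U first (add the entries for U minus each lowest piece of U):
  |U|=1: {6}:1
  |U|=2: {5,6}:1
  |U|=3: {3,5,6}:1  {4,5,6}:1
  |U|=4: {0,3,5,6}:1  {2,4,5,6}:1  {3,4,5,6}:2
  |U|=5: {0,3,4,5,6}:3  {1,2,4,5,6}:1  {2,3,4,5,6}:3
  start at 0(a): 4
  start at 1(o): 6
sum over floor = 10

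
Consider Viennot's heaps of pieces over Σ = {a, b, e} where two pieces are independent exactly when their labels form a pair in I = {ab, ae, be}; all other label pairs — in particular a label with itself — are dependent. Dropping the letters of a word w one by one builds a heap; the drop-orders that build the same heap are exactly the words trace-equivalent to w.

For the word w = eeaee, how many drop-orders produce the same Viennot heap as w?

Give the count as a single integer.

piece 0:e — minimal
piece 1:e rests on {0:e}
piece 2:a — minimal
piece 3:e rests on {1:e}
piece 4:e rests on {3:e}
minimal pieces: {0:e, 2:a}
ways to finish when only these pieces remain (= sum over removing one remaining piece with nothing left below it):
  1 left: {2}→1  {4}→1
  2 left: {2,4}→2  {3,4}→1
  3 left: {1,3,4}→1  {2,3,4}→3
  placing 0:e first → 4 extensions
  placing 2:a first → 1 extensions
total linear extensions = 5

5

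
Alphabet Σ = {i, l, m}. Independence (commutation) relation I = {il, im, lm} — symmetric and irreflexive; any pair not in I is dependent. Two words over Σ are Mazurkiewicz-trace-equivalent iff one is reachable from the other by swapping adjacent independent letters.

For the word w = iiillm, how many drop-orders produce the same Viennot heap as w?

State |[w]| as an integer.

piece 0:i — minimal
piece 1:i rests on {0:i}
piece 2:i rests on {1:i}
piece 3:l — minimal
piece 4:l rests on {3:l}
piece 5:m — minimal
minimal pieces: {0:i, 3:l, 5:m}
ways to finish when only these pieces remain (= sum over removing one remaining piece with nothing left below it):
  1 left: {2}→1  {4}→1  {5}→1
  2 left: {1,2}→1  {2,4}→2  {2,5}→2  {3,4}→1  {4,5}→2
  3 left: {0,1,2}→1  {1,2,4}→3  {1,2,5}→3  {2,3,4}→3  {2,4,5}→6  {3,4,5}→3
  4 left: {0,1,2,4}→4  {0,1,2,5}→4  {1,2,3,4}→6  {1,2,4,5}→12  {2,3,4,5}→12
  placing 0:i first → 30 extensions
  placing 3:l first → 20 extensions
  placing 5:m first → 10 extensions
total linear extensions = 60

60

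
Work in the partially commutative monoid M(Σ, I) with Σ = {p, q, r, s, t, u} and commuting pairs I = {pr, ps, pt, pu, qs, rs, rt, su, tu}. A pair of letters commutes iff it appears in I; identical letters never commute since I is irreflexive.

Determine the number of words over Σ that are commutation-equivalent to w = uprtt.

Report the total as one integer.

#0=u has no predecessor
#1=p has no predecessor
#2=r depends on [0:u]
#3=t has no predecessor
#4=t depends on [3:t]
sources: [0:u, 1:p, 3:t]
N(rest) = Σ N(rest − s) over sources s of rest; N(one piece) = 1:
  size 1 → [1]=1  [2]=1  [4]=1
  size 2 → [0,2]=1  [1,2]=2  [1,4]=2  [2,4]=2  [3,4]=1
  size 3 → [0,1,2]=3  [0,2,4]=3  [1,2,4]=6  [1,3,4]=3  [2,3,4]=3
  first=0(u) contributes 12
  first=1(p) contributes 6
  first=3(t) contributes 12
|[w]| = 30

30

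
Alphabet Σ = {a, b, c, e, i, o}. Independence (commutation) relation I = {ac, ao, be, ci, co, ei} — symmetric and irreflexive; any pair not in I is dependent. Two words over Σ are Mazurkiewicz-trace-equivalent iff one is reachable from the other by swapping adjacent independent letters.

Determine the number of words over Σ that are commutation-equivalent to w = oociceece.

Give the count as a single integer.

drop 0:o onto floor
drop 1:o onto {0:o}
drop 2:c onto floor
drop 3:i onto {1:o}
drop 4:c onto {2:c}
drop 5:e onto {1:o, 4:c}
drop 6:e onto {5:e}
drop 7:c onto {6:e}
drop 8:e onto {7:c}
ground layer = {0:o, 2:c}
drop-orders for the pieces not yet dropped (sum over which currently-grounded one goes next):
  1 to go: {3} 1  {8} 1
  2 to go: {3,8} 2  {7,8} 1
  3 to go: {3,7,8} 3  {6,7,8} 1
  4 to go: {3,6,7,8} 4  {5,6,7,8} 1
  5 to go: {3,5,6,7,8} 5  {4,5,6,7,8} 1
  6 to go: {1,3,5,6,7,8} 5  {2,4,5,6,7,8} 1  {3,4,5,6,7,8} 6
  7 to go: {0,1,3,5,6,7,8} 5  {1,3,4,5,6,7,8} 11  {2,3,4,5,6,7,8} 7
  if 0:o drops first: 18 orders
  if 2:c drops first: 16 orders
heap linearizations: 34

34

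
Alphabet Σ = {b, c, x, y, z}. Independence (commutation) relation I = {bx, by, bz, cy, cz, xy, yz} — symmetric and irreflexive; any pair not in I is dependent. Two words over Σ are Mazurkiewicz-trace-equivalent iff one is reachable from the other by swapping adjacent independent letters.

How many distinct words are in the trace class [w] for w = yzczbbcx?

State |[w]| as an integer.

120

piece 0:y — minimal
piece 1:z — minimal
piece 2:c — minimal
piece 3:z rests on {1:z}
piece 4:b rests on {2:c}
piece 5:b rests on {4:b}
piece 6:c rests on {5:b}
piece 7:x rests on {3:z, 6:c}
minimal pieces: {0:y, 1:z, 2:c}
ways to finish when only these pieces remain (= sum over removing one remaining piece with nothing left below it):
  1 left: {0}→1  {7}→1
  2 left: {0,7}→2  {3,7}→1  {6,7}→1
  3 left: {0,3,7}→3  {0,6,7}→3  {1,3,7}→1  {3,6,7}→2  {5,6,7}→1
  4 left: {0,1,3,7}→4  {0,3,6,7}→8  {0,5,6,7}→4  {1,3,6,7}→3  {3,5,6,7}→3  {4,5,6,7}→1
  5 left: {0,1,3,6,7}→15  {0,3,5,6,7}→15  {0,4,5,6,7}→5  {1,3,5,6,7}→6  {2,4,5,6,7}→1  {3,4,5,6,7}→4
  6 left: {0,1,3,5,6,7}→36  {0,2,4,5,6,7}→6  {0,3,4,5,6,7}→24  {1,3,4,5,6,7}→10  {2,3,4,5,6,7}→5
  placing 0:y first → 15 extensions
  placing 1:z first → 35 extensions
  placing 2:c first → 70 extensions
total linear extensions = 120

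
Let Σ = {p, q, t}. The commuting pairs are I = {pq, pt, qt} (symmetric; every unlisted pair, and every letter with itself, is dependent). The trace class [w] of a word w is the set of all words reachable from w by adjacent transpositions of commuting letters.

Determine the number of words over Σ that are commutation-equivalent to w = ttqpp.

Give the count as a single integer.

30

#0=t has no predecessor
#1=t depends on [0:t]
#2=q has no predecessor
#3=p has no predecessor
#4=p depends on [3:p]
sources: [0:t, 2:q, 3:p]
N(rest) = Σ N(rest − s) over sources s of rest; N(one piece) = 1:
  size 1 → [1]=1  [2]=1  [4]=1
  size 2 → [0,1]=1  [1,2]=2  [1,4]=2  [2,4]=2  [3,4]=1
  size 3 → [0,1,2]=3  [0,1,4]=3  [1,2,4]=6  [1,3,4]=3  [2,3,4]=3
  first=0(t) contributes 12
  first=2(q) contributes 6
  first=3(p) contributes 12
|[w]| = 30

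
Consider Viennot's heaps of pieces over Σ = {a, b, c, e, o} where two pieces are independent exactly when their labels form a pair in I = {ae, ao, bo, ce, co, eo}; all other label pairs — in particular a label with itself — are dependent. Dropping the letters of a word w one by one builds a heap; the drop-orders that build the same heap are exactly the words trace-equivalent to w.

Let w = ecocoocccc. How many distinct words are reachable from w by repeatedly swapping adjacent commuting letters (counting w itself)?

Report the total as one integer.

#0=e has no predecessor
#1=c has no predecessor
#2=o has no predecessor
#3=c depends on [1:c]
#4=o depends on [2:o]
#5=o depends on [4:o]
#6=c depends on [3:c]
#7=c depends on [6:c]
#8=c depends on [7:c]
#9=c depends on [8:c]
sources: [0:e, 1:c, 2:o]
N(rest) = Σ N(rest − s) over sources s of rest; N(one piece) = 1:
  size 1 → [0]=1  [5]=1  [9]=1
  size 2 → [0,5]=2  [0,9]=2  [4,5]=1  [5,9]=2  [8,9]=1
  size 3 → [0,4,5]=3  [0,5,9]=6  [0,8,9]=3  [2,4,5]=1  [4,5,9]=3  [5,8,9]=3  [7,8,9]=1
  size 4 → [0,2,4,5]=4  [0,4,5,9]=12  [0,5,8,9]=12  [0,7,8,9]=4  [2,4,5,9]=4  [4,5,8,9]=6  [5,7,8,9]=4  [6,7,8,9]=1
  size 5 → [0,2,4,5,9]=20  [0,4,5,8,9]=30  [0,5,7,8,9]=20  [0,6,7,8,9]=5  [2,4,5,8,9]=10  [3,6,7,8,9]=1  [4,5,7,8,9]=10  [5,6,7,8,9]=5
  size 6 → [0,2,4,5,8,9]=60  [0,3,6,7,8,9]=6  [0,4,5,7,8,9]=60  [0,5,6,7,8,9]=30  [1,3,6,7,8,9]=1  [2,4,5,7,8,9]=20  [3,5,6,7,8,9]=6  [4,5,6,7,8,9]=15
  size 7 → [0,1,3,6,7,8,9]=7  [0,2,4,5,7,8,9]=140  [0,3,5,6,7,8,9]=42  [0,4,5,6,7,8,9]=105  [1,3,5,6,7,8,9]=7  [2,4,5,6,7,8,9]=35  [3,4,5,6,7,8,9]=21
  size 8 → [0,1,3,5,6,7,8,9]=56  [0,2,4,5,6,7,8,9]=280  [0,3,4,5,6,7,8,9]=168  [1,3,4,5,6,7,8,9]=28  [2,3,4,5,6,7,8,9]=56
  first=0(e) contributes 84
  first=1(c) contributes 504
  first=2(o) contributes 252
|[w]| = 840

840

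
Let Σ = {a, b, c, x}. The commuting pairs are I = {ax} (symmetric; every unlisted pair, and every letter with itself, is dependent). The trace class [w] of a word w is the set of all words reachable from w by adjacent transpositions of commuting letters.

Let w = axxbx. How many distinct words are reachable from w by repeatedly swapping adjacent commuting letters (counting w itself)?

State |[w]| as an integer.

3

drop 0:a onto floor
drop 1:x onto floor
drop 2:x onto {1:x}
drop 3:b onto {0:a, 2:x}
drop 4:x onto {3:b}
ground layer = {0:a, 1:x}
drop-orders for the pieces not yet dropped (sum over which currently-grounded one goes next):
  1 to go: {4} 1
  2 to go: {3,4} 1
  3 to go: {0,3,4} 1  {2,3,4} 1
  if 0:a drops first: 1 orders
  if 1:x drops first: 2 orders
heap linearizations: 3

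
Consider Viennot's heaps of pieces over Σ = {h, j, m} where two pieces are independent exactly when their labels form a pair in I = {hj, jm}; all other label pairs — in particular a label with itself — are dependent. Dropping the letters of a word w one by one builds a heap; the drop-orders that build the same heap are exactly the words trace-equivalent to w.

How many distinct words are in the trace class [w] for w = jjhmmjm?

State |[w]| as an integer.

35

drop 0:j onto floor
drop 1:j onto {0:j}
drop 2:h onto floor
drop 3:m onto {2:h}
drop 4:m onto {3:m}
drop 5:j onto {1:j}
drop 6:m onto {4:m}
ground layer = {0:j, 2:h}
drop-orders for the pieces not yet dropped (sum over which currently-grounded one goes next):
  1 to go: {5} 1  {6} 1
  2 to go: {1,5} 1  {4,6} 1  {5,6} 2
  3 to go: {0,1,5} 1  {1,5,6} 3  {3,4,6} 1  {4,5,6} 3
  4 to go: {0,1,5,6} 4  {1,4,5,6} 6  {2,3,4,6} 1  {3,4,5,6} 4
  5 to go: {0,1,4,5,6} 10  {1,3,4,5,6} 10  {2,3,4,5,6} 5
  if 0:j drops first: 15 orders
  if 2:h drops first: 20 orders
heap linearizations: 35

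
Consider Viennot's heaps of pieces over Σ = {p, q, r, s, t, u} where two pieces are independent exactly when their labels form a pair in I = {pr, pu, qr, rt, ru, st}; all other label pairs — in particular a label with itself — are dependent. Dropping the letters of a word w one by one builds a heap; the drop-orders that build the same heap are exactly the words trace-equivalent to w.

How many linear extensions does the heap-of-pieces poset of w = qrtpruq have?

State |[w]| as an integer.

42

#0=q has no predecessor
#1=r has no predecessor
#2=t depends on [0:q]
#3=p depends on [2:t]
#4=r depends on [1:r]
#5=u depends on [2:t]
#6=q depends on [3:p, 5:u]
sources: [0:q, 1:r]
N(rest) = Σ N(rest − s) over sources s of rest; N(one piece) = 1:
  size 1 → [4]=1  [6]=1
  size 2 → [1,4]=1  [3,6]=1  [4,6]=2  [5,6]=1
  size 3 → [1,4,6]=3  [3,4,6]=3  [3,5,6]=2  [4,5,6]=3
  size 4 → [1,3,4,6]=6  [1,4,5,6]=6  [2,3,5,6]=2  [3,4,5,6]=8
  size 5 → [0,2,3,5,6]=2  [1,3,4,5,6]=20  [2,3,4,5,6]=10
  first=0(q) contributes 30
  first=1(r) contributes 12
|[w]| = 42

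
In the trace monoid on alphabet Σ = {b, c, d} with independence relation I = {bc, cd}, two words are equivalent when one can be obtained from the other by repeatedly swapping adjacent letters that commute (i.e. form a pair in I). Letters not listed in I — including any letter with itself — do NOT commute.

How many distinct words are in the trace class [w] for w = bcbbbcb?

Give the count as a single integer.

0(b) covers ∅
1(c) covers ∅
2(b) covers 0:b
3(b) covers 2:b
4(b) covers 3:b
5(c) covers 1:c
6(b) covers 4:b
floor of heap: 0:b, 1:c
completions by unplaced set U, small U first (add the entries for U minus each lowest piece of U):
  |U|=1: {5}:1  {6}:1
  |U|=2: {1,5}:1  {4,6}:1  {5,6}:2
  |U|=3: {1,5,6}:3  {3,4,6}:1  {4,5,6}:3
  |U|=4: {1,4,5,6}:6  {2,3,4,6}:1  {3,4,5,6}:4
  |U|=5: {0,2,3,4,6}:1  {1,3,4,5,6}:10  {2,3,4,5,6}:5
  start at 0(b): 15
  start at 1(c): 6
sum over floor = 21

21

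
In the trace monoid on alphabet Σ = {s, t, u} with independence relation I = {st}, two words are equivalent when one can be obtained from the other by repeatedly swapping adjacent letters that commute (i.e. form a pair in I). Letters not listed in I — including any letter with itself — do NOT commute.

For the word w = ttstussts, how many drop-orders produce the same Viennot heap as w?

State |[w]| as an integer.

16

#0=t has no predecessor
#1=t depends on [0:t]
#2=s has no predecessor
#3=t depends on [1:t]
#4=u depends on [2:s, 3:t]
#5=s depends on [4:u]
#6=s depends on [5:s]
#7=t depends on [4:u]
#8=s depends on [6:s]
sources: [0:t, 2:s]
N(rest) = Σ N(rest − s) over sources s of rest; N(one piece) = 1:
  size 1 → [7]=1  [8]=1
  size 2 → [6,8]=1  [7,8]=2
  size 3 → [5,6,8]=1  [6,7,8]=3
  size 4 → [5,6,7,8]=4
  size 5 → [4,5,6,7,8]=4
  size 6 → [2,4,5,6,7,8]=4  [3,4,5,6,7,8]=4
  size 7 → [1,3,4,5,6,7,8]=4  [2,3,4,5,6,7,8]=8
  first=0(t) contributes 12
  first=2(s) contributes 4
|[w]| = 16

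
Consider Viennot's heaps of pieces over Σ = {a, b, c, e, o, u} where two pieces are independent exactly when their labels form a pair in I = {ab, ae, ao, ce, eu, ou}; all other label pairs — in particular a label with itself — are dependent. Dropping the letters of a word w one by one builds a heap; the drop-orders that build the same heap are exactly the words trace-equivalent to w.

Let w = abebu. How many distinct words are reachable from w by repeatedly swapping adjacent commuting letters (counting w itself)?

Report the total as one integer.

drop 0:a onto floor
drop 1:b onto floor
drop 2:e onto {1:b}
drop 3:b onto {2:e}
drop 4:u onto {0:a, 3:b}
ground layer = {0:a, 1:b}
drop-orders for the pieces not yet dropped (sum over which currently-grounded one goes next):
  1 to go: {4} 1
  2 to go: {0,4} 1  {3,4} 1
  3 to go: {0,3,4} 2  {2,3,4} 1
  if 0:a drops first: 1 orders
  if 1:b drops first: 3 orders
heap linearizations: 4

4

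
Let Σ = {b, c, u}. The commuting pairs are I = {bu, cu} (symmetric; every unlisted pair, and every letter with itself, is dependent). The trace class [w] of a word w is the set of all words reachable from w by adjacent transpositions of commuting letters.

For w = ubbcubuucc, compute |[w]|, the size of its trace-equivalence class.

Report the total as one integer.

210

#0=u has no predecessor
#1=b has no predecessor
#2=b depends on [1:b]
#3=c depends on [2:b]
#4=u depends on [0:u]
#5=b depends on [3:c]
#6=u depends on [4:u]
#7=u depends on [6:u]
#8=c depends on [5:b]
#9=c depends on [8:c]
sources: [0:u, 1:b]
N(rest) = Σ N(rest − s) over sources s of rest; N(one piece) = 1:
  size 1 → [7]=1  [9]=1
  size 2 → [6,7]=1  [7,9]=2  [8,9]=1
  size 3 → [4,6,7]=1  [5,8,9]=1  [6,7,9]=3  [7,8,9]=3
  size 4 → [0,4,6,7]=1  [3,5,8,9]=1  [4,6,7,9]=4  [5,7,8,9]=4  [6,7,8,9]=6
  size 5 → [0,4,6,7,9]=5  [2,3,5,8,9]=1  [3,5,7,8,9]=5  [4,6,7,8,9]=10  [5,6,7,8,9]=10
  size 6 → [0,4,6,7,8,9]=15  [1,2,3,5,8,9]=1  [2,3,5,7,8,9]=6  [3,5,6,7,8,9]=15  [4,5,6,7,8,9]=20
  size 7 → [0,4,5,6,7,8,9]=35  [1,2,3,5,7,8,9]=7  [2,3,5,6,7,8,9]=21  [3,4,5,6,7,8,9]=35
  size 8 → [0,3,4,5,6,7,8,9]=70  [1,2,3,5,6,7,8,9]=28  [2,3,4,5,6,7,8,9]=56
  first=0(u) contributes 84
  first=1(b) contributes 126
|[w]| = 210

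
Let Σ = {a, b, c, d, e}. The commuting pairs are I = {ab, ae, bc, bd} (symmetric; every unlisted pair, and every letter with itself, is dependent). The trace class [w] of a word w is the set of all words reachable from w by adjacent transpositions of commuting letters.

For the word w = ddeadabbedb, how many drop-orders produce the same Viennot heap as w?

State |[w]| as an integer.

#0=d has no predecessor
#1=d depends on [0:d]
#2=e depends on [1:d]
#3=a depends on [1:d]
#4=d depends on [2:e, 3:a]
#5=a depends on [4:d]
#6=b depends on [2:e]
#7=b depends on [6:b]
#8=e depends on [4:d, 7:b]
#9=d depends on [5:a, 8:e]
#10=b depends on [8:e]
sources: [0:d]
N(rest) = Σ N(rest − s) over sources s of rest; N(one piece) = 1:
  size 1 → [9]=1  [10]=1
  size 2 → [5,9]=1  [9,10]=2
  size 3 → [5,9,10]=3  [8,9,10]=2
  size 4 → [5,8,9,10]=5  [7,8,9,10]=2
  size 5 → [4,5,8,9,10]=5  [5,7,8,9,10]=7  [6,7,8,9,10]=2
  size 6 → [3,4,5,8,9,10]=5  [4,5,7,8,9,10]=12  [5,6,7,8,9,10]=9
  size 7 → [3,4,5,7,8,9,10]=17  [4,5,6,7,8,9,10]=21
  size 8 → [2,4,5,6,7,8,9,10]=21  [3,4,5,6,7,8,9,10]=38
  size 9 → [2,3,4,5,6,7,8,9,10]=59
  first=0(d) contributes 59

59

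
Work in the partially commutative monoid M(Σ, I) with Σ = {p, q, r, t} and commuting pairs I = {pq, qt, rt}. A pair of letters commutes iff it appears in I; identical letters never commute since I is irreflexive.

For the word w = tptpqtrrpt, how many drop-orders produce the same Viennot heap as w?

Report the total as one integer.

16

0(t) covers ∅
1(p) covers 0:t
2(t) covers 1:p
3(p) covers 2:t
4(q) covers ∅
5(t) covers 3:p
6(r) covers 3:p, 4:q
7(r) covers 6:r
8(p) covers 5:t, 7:r
9(t) covers 8:p
floor of heap: 0:t, 4:q
completions by unplaced set U, small U first (add the entries for U minus each lowest piece of U):
  |U|=1: {9}:1
  |U|=2: {8,9}:1
  |U|=3: {5,8,9}:1  {7,8,9}:1
  |U|=4: {5,7,8,9}:2  {6,7,8,9}:1
  |U|=5: {4,6,7,8,9}:1  {5,6,7,8,9}:3
  |U|=6: {3,5,6,7,8,9}:3  {4,5,6,7,8,9}:4
  |U|=7: {2,3,5,6,7,8,9}:3  {3,4,5,6,7,8,9}:7
  |U|=8: {1,2,3,5,6,7,8,9}:3  {2,3,4,5,6,7,8,9}:10
  start at 0(t): 13
  start at 4(q): 3
sum over floor = 16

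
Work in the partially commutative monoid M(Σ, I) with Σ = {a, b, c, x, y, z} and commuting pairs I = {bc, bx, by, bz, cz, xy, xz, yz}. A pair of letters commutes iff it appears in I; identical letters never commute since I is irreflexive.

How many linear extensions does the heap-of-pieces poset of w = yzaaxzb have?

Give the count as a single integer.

12

piece 0:y — minimal
piece 1:z — minimal
piece 2:a rests on {0:y, 1:z}
piece 3:a rests on {2:a}
piece 4:x rests on {3:a}
piece 5:z rests on {3:a}
piece 6:b rests on {3:a}
minimal pieces: {0:y, 1:z}
ways to finish when only these pieces remain (= sum over removing one remaining piece with nothing left below it):
  1 left: {4}→1  {5}→1  {6}→1
  2 left: {4,5}→2  {4,6}→2  {5,6}→2
  3 left: {4,5,6}→6
  4 left: {3,4,5,6}→6
  5 left: {2,3,4,5,6}→6
  placing 0:y first → 6 extensions
  placing 1:z first → 6 extensions
total linear extensions = 12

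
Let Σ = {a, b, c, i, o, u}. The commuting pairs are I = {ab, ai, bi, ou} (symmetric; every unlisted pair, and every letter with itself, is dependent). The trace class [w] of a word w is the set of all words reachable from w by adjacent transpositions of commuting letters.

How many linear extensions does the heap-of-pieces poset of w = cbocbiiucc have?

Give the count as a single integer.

piece 0:c — minimal
piece 1:b rests on {0:c}
piece 2:o rests on {1:b}
piece 3:c rests on {2:o}
piece 4:b rests on {3:c}
piece 5:i rests on {3:c}
piece 6:i rests on {5:i}
piece 7:u rests on {4:b, 6:i}
piece 8:c rests on {7:u}
piece 9:c rests on {8:c}
minimal pieces: {0:c}
ways to finish when only these pieces remain (= sum over removing one remaining piece with nothing left below it):
  1 left: {9}→1
  2 left: {8,9}→1
  3 left: {7,8,9}→1
  4 left: {4,7,8,9}→1  {6,7,8,9}→1
  5 left: {4,6,7,8,9}→2  {5,6,7,8,9}→1
  6 left: {4,5,6,7,8,9}→3
  7 left: {3,4,5,6,7,8,9}→3
  8 left: {2,3,4,5,6,7,8,9}→3
  placing 0:c first → 3 extensions

3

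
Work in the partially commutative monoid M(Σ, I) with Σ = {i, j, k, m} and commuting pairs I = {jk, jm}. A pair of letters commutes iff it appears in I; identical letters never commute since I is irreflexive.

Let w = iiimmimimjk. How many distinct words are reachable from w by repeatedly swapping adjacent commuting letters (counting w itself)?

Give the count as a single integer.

3

0(i) covers ∅
1(i) covers 0:i
2(i) covers 1:i
3(m) covers 2:i
4(m) covers 3:m
5(i) covers 4:m
6(m) covers 5:i
7(i) covers 6:m
8(m) covers 7:i
9(j) covers 7:i
10(k) covers 8:m
floor of heap: 0:i
completions by unplaced set U, small U first (add the entries for U minus each lowest piece of U):
  |U|=1: {9}:1  {10}:1
  |U|=2: {8,10}:1  {9,10}:2
  |U|=3: {8,9,10}:3
  |U|=4: {7,8,9,10}:3
  |U|=5: {6,7,8,9,10}:3
  |U|=6: {5,6,7,8,9,10}:3
  |U|=7: {4,5,6,7,8,9,10}:3
  |U|=8: {3,4,5,6,7,8,9,10}:3
  |U|=9: {2,3,4,5,6,7,8,9,10}:3
  start at 0(i): 3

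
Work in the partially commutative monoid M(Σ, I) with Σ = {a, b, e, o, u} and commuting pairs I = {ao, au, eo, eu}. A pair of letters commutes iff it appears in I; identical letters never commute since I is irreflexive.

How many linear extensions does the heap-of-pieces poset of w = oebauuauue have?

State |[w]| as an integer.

drop 0:o onto floor
drop 1:e onto floor
drop 2:b onto {0:o, 1:e}
drop 3:a onto {2:b}
drop 4:u onto {2:b}
drop 5:u onto {4:u}
drop 6:a onto {3:a}
drop 7:u onto {5:u}
drop 8:u onto {7:u}
drop 9:e onto {6:a}
ground layer = {0:o, 1:e}
drop-orders for the pieces not yet dropped (sum over which currently-grounded one goes next):
  1 to go: {8} 1  {9} 1
  2 to go: {6,9} 1  {7,8} 1  {8,9} 2
  3 to go: {3,6,9} 1  {5,7,8} 1  {6,8,9} 3  {7,8,9} 3
  4 to go: {3,6,8,9} 4  {4,5,7,8} 1  {5,7,8,9} 4  {6,7,8,9} 6
  5 to go: {3,6,7,8,9} 10  {4,5,7,8,9} 5  {5,6,7,8,9} 10
  6 to go: {3,5,6,7,8,9} 20  {4,5,6,7,8,9} 15
  7 to go: {3,4,5,6,7,8,9} 35
  8 to go: {2,3,4,5,6,7,8,9} 35
  if 0:o drops first: 35 orders
  if 1:e drops first: 35 orders
heap linearizations: 70

70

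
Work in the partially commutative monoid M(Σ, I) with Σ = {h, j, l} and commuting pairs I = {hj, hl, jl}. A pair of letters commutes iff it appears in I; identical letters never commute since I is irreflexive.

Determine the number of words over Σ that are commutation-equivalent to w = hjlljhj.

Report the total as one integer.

210

piece 0:h — minimal
piece 1:j — minimal
piece 2:l — minimal
piece 3:l rests on {2:l}
piece 4:j rests on {1:j}
piece 5:h rests on {0:h}
piece 6:j rests on {4:j}
minimal pieces: {0:h, 1:j, 2:l}
ways to finish when only these pieces remain (= sum over removing one remaining piece with nothing left below it):
  1 left: {3}→1  {5}→1  {6}→1
  2 left: {0,5}→1  {2,3}→1  {3,5}→2  {3,6}→2  {4,6}→1  {5,6}→2
  3 left: {0,3,5}→3  {0,5,6}→3  {1,4,6}→1  {2,3,5}→3  {2,3,6}→3  {3,4,6}→3  {3,5,6}→6  {4,5,6}→3
  4 left: {0,2,3,5}→6  {0,3,5,6}→12  {0,4,5,6}→6  {1,3,4,6}→4  {1,4,5,6}→4  {2,3,4,6}→6  {2,3,5,6}→12  {3,4,5,6}→12
  5 left: {0,1,4,5,6}→10  {0,2,3,5,6}→30  {0,3,4,5,6}→30  {1,2,3,4,6}→10  {1,3,4,5,6}→20  {2,3,4,5,6}→30
  placing 0:h first → 60 extensions
  placing 1:j first → 90 extensions
  placing 2:l first → 60 extensions
total linear extensions = 210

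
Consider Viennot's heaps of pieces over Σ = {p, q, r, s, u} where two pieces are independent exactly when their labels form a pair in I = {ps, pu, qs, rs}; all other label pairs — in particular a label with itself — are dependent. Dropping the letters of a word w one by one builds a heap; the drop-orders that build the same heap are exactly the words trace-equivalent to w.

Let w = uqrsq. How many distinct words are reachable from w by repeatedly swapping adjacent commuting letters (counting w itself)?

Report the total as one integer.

0(u) covers ∅
1(q) covers 0:u
2(r) covers 1:q
3(s) covers 0:u
4(q) covers 2:r
floor of heap: 0:u
completions by unplaced set U, small U first (add the entries for U minus each lowest piece of U):
  |U|=1: {3}:1  {4}:1
  |U|=2: {2,4}:1  {3,4}:2
  |U|=3: {1,2,4}:1  {2,3,4}:3
  start at 0(u): 4

4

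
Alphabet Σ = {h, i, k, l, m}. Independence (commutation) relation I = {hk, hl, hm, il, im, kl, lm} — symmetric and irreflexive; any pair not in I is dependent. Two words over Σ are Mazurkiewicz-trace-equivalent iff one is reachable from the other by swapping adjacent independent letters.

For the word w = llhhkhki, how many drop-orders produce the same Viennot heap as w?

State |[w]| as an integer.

280

piece 0:l — minimal
piece 1:l rests on {0:l}
piece 2:h — minimal
piece 3:h rests on {2:h}
piece 4:k — minimal
piece 5:h rests on {3:h}
piece 6:k rests on {4:k}
piece 7:i rests on {5:h, 6:k}
minimal pieces: {0:l, 2:h, 4:k}
ways to finish when only these pieces remain (= sum over removing one remaining piece with nothing left below it):
  1 left: {1}→1  {7}→1
  2 left: {0,1}→1  {1,7}→2  {5,7}→1  {6,7}→1
  3 left: {0,1,7}→3  {1,5,7}→3  {1,6,7}→3  {3,5,7}→1  {4,6,7}→1  {5,6,7}→2
  4 left: {0,1,5,7}→6  {0,1,6,7}→6  {1,3,5,7}→4  {1,4,6,7}→4  {1,5,6,7}→8  {2,3,5,7}→1  {3,5,6,7}→3  {4,5,6,7}→3
  5 left: {0,1,3,5,7}→10  {0,1,4,6,7}→10  {0,1,5,6,7}→20  {1,2,3,5,7}→5  {1,3,5,6,7}→15  {1,4,5,6,7}→15  {2,3,5,6,7}→4  {3,4,5,6,7}→6
  6 left: {0,1,2,3,5,7}→15  {0,1,3,5,6,7}→45  {0,1,4,5,6,7}→45  {1,2,3,5,6,7}→24  {1,3,4,5,6,7}→36  {2,3,4,5,6,7}→10
  placing 0:l first → 70 extensions
  placing 2:h first → 126 extensions
  placing 4:k first → 84 extensions
total linear extensions = 280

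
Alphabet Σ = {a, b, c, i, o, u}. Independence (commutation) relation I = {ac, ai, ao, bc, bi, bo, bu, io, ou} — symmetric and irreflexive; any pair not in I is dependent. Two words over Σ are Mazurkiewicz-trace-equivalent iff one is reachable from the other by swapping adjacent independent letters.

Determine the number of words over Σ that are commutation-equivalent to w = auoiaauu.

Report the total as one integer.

24

0(a) covers ∅
1(u) covers 0:a
2(o) covers ∅
3(i) covers 1:u
4(a) covers 1:u
5(a) covers 4:a
6(u) covers 3:i, 5:a
7(u) covers 6:u
floor of heap: 0:a, 2:o
completions by unplaced set U, small U first (add the entries for U minus each lowest piece of U):
  |U|=1: {2}:1  {7}:1
  |U|=2: {2,7}:2  {6,7}:1
  |U|=3: {2,6,7}:3  {3,6,7}:1  {5,6,7}:1
  |U|=4: {2,3,6,7}:4  {2,5,6,7}:4  {3,5,6,7}:2  {4,5,6,7}:1
  |U|=5: {2,3,5,6,7}:10  {2,4,5,6,7}:5  {3,4,5,6,7}:3
  |U|=6: {1,3,4,5,6,7}:3  {2,3,4,5,6,7}:18
  start at 0(a): 21
  start at 2(o): 3
sum over floor = 24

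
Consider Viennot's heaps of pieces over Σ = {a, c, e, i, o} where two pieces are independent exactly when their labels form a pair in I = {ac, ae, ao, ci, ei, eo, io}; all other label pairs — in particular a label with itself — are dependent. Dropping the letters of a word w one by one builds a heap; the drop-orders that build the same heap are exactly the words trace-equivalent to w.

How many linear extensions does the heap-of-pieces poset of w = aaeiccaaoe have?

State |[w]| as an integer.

0(a) covers ∅
1(a) covers 0:a
2(e) covers ∅
3(i) covers 1:a
4(c) covers 2:e
5(c) covers 4:c
6(a) covers 3:i
7(a) covers 6:a
8(o) covers 5:c
9(e) covers 5:c
floor of heap: 0:a, 2:e
completions by unplaced set U, small U first (add the entries for U minus each lowest piece of U):
  |U|=1: {7}:1  {8}:1  {9}:1
  |U|=2: {6,7}:1  {7,8}:2  {7,9}:2  {8,9}:2
  |U|=3: {3,6,7}:1  {5,8,9}:2  {6,7,8}:3  {6,7,9}:3  {7,8,9}:6
  |U|=4: {1,3,6,7}:1  {3,6,7,8}:4  {3,6,7,9}:4  {4,5,8,9}:2  {5,7,8,9}:8  {6,7,8,9}:12
  |U|=5: {0,1,3,6,7}:1  {1,3,6,7,8}:5  {1,3,6,7,9}:5  {2,4,5,8,9}:2  {3,6,7,8,9}:20  {4,5,7,8,9}:10  {5,6,7,8,9}:20
  |U|=6: {0,1,3,6,7,8}:6  {0,1,3,6,7,9}:6  {1,3,6,7,8,9}:30  {2,4,5,7,8,9}:12  {3,5,6,7,8,9}:40  {4,5,6,7,8,9}:30
  |U|=7: {0,1,3,6,7,8,9}:42  {1,3,5,6,7,8,9}:70  {2,4,5,6,7,8,9}:42  {3,4,5,6,7,8,9}:70
  |U|=8: {0,1,3,5,6,7,8,9}:112  {1,3,4,5,6,7,8,9}:140  {2,3,4,5,6,7,8,9}:112
  start at 0(a): 252
  start at 2(e): 252
sum over floor = 504

504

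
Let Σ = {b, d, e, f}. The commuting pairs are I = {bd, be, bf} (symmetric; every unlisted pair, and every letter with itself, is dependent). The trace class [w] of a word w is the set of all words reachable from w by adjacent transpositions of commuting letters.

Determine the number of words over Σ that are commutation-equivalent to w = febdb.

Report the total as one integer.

10

#0=f has no predecessor
#1=e depends on [0:f]
#2=b has no predecessor
#3=d depends on [1:e]
#4=b depends on [2:b]
sources: [0:f, 2:b]
N(rest) = Σ N(rest − s) over sources s of rest; N(one piece) = 1:
  size 1 → [3]=1  [4]=1
  size 2 → [1,3]=1  [2,4]=1  [3,4]=2
  size 3 → [0,1,3]=1  [1,3,4]=3  [2,3,4]=3
  first=0(f) contributes 6
  first=2(b) contributes 4
|[w]| = 10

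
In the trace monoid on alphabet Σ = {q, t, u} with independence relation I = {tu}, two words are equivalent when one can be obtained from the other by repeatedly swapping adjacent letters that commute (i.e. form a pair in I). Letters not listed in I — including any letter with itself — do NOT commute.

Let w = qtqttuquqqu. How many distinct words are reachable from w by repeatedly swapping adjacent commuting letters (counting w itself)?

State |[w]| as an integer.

#0=q has no predecessor
#1=t depends on [0:q]
#2=q depends on [1:t]
#3=t depends on [2:q]
#4=t depends on [3:t]
#5=u depends on [2:q]
#6=q depends on [4:t, 5:u]
#7=u depends on [6:q]
#8=q depends on [7:u]
#9=q depends on [8:q]
#10=u depends on [9:q]
sources: [0:q]
N(rest) = Σ N(rest − s) over sources s of rest; N(one piece) = 1:
  size 1 → [10]=1
  size 2 → [9,10]=1
  size 3 → [8,9,10]=1
  size 4 → [7,8,9,10]=1
  size 5 → [6,7,8,9,10]=1
  size 6 → [4,6,7,8,9,10]=1  [5,6,7,8,9,10]=1
  size 7 → [3,4,6,7,8,9,10]=1  [4,5,6,7,8,9,10]=2
  size 8 → [3,4,5,6,7,8,9,10]=3
  size 9 → [2,3,4,5,6,7,8,9,10]=3
  first=0(q) contributes 3

3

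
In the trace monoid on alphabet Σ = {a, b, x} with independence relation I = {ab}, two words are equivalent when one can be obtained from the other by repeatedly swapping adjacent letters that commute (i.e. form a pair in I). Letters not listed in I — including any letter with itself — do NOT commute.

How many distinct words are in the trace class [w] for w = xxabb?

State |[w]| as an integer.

drop 0:x onto floor
drop 1:x onto {0:x}
drop 2:a onto {1:x}
drop 3:b onto {1:x}
drop 4:b onto {3:b}
ground layer = {0:x}
drop-orders for the pieces not yet dropped (sum over which currently-grounded one goes next):
  1 to go: {2} 1  {4} 1
  2 to go: {2,4} 2  {3,4} 1
  3 to go: {2,3,4} 3
  if 0:x drops first: 3 orders

3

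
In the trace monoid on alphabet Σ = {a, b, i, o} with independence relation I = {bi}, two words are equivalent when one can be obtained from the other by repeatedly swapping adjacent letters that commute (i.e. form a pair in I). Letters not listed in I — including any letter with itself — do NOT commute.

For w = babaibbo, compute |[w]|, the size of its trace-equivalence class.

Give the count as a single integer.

3

#0=b has no predecessor
#1=a depends on [0:b]
#2=b depends on [1:a]
#3=a depends on [2:b]
#4=i depends on [3:a]
#5=b depends on [3:a]
#6=b depends on [5:b]
#7=o depends on [4:i, 6:b]
sources: [0:b]
N(rest) = Σ N(rest − s) over sources s of rest; N(one piece) = 1:
  size 1 → [7]=1
  size 2 → [4,7]=1  [6,7]=1
  size 3 → [4,6,7]=2  [5,6,7]=1
  size 4 → [4,5,6,7]=3
  size 5 → [3,4,5,6,7]=3
  size 6 → [2,3,4,5,6,7]=3
  first=0(b) contributes 3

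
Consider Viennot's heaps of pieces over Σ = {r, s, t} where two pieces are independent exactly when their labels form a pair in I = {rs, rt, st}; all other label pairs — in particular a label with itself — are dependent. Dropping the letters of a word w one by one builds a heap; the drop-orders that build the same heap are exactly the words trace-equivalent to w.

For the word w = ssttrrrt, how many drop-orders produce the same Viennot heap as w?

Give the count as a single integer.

0(s) covers ∅
1(s) covers 0:s
2(t) covers ∅
3(t) covers 2:t
4(r) covers ∅
5(r) covers 4:r
6(r) covers 5:r
7(t) covers 3:t
floor of heap: 0:s, 2:t, 4:r
completions by unplaced set U, small U first (add the entries for U minus each lowest piece of U):
  |U|=1: {1}:1  {6}:1  {7}:1
  |U|=2: {0,1}:1  {1,6}:2  {1,7}:2  {3,7}:1  {5,6}:1  {6,7}:2
  |U|=3: {0,1,6}:3  {0,1,7}:3  {1,3,7}:3  {1,5,6}:3  {1,6,7}:6  {2,3,7}:1  {3,6,7}:3  {4,5,6}:1  {5,6,7}:3
  |U|=4: {0,1,3,7}:6  {0,1,5,6}:6  {0,1,6,7}:12  {1,2,3,7}:4  {1,3,6,7}:12  {1,4,5,6}:4  {1,5,6,7}:12  {2,3,6,7}:4  {3,5,6,7}:6  {4,5,6,7}:4
  |U|=5: {0,1,2,3,7}:10  {0,1,3,6,7}:30  {0,1,4,5,6}:10  {0,1,5,6,7}:30  {1,2,3,6,7}:20  {1,3,5,6,7}:30  {1,4,5,6,7}:20  {2,3,5,6,7}:10  {3,4,5,6,7}:10
  |U|=6: {0,1,2,3,6,7}:60  {0,1,3,5,6,7}:90  {0,1,4,5,6,7}:60  {1,2,3,5,6,7}:60  {1,3,4,5,6,7}:60  {2,3,4,5,6,7}:20
  start at 0(s): 140
  start at 2(t): 210
  start at 4(r): 210
sum over floor = 560

560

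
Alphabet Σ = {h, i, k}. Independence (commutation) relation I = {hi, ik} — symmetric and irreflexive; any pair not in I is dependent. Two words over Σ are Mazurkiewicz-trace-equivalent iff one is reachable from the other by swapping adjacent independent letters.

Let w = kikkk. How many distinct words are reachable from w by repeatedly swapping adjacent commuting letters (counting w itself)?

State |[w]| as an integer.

5

piece 0:k — minimal
piece 1:i — minimal
piece 2:k rests on {0:k}
piece 3:k rests on {2:k}
piece 4:k rests on {3:k}
minimal pieces: {0:k, 1:i}
ways to finish when only these pieces remain (= sum over removing one remaining piece with nothing left below it):
  1 left: {1}→1  {4}→1
  2 left: {1,4}→2  {3,4}→1
  3 left: {1,3,4}→3  {2,3,4}→1
  placing 0:k first → 4 extensions
  placing 1:i first → 1 extensions
total linear extensions = 5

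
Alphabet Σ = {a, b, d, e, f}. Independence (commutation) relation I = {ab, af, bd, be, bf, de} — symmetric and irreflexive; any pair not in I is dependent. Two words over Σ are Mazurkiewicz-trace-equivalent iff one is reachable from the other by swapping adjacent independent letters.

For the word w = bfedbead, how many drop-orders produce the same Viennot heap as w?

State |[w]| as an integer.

#0=b has no predecessor
#1=f has no predecessor
#2=e depends on [1:f]
#3=d depends on [1:f]
#4=b depends on [0:b]
#5=e depends on [2:e]
#6=a depends on [3:d, 5:e]
#7=d depends on [6:a]
sources: [0:b, 1:f]
N(rest) = Σ N(rest − s) over sources s of rest; N(one piece) = 1:
  size 1 → [4]=1  [7]=1
  size 2 → [0,4]=1  [4,7]=2  [6,7]=1
  size 3 → [0,4,7]=3  [3,6,7]=1  [4,6,7]=3  [5,6,7]=1
  size 4 → [0,4,6,7]=6  [2,5,6,7]=1  [3,4,6,7]=4  [3,5,6,7]=2  [4,5,6,7]=4
  size 5 → [0,3,4,6,7]=10  [0,4,5,6,7]=10  [2,3,5,6,7]=3  [2,4,5,6,7]=5  [3,4,5,6,7]=10
  size 6 → [0,2,4,5,6,7]=15  [0,3,4,5,6,7]=30  [1,2,3,5,6,7]=3  [2,3,4,5,6,7]=18
  first=0(b) contributes 21
  first=1(f) contributes 63
|[w]| = 84

84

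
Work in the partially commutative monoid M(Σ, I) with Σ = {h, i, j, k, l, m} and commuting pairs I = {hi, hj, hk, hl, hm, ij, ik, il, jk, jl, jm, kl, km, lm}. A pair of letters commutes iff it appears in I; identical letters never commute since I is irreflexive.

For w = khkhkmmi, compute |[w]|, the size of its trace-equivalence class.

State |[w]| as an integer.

drop 0:k onto floor
drop 1:h onto floor
drop 2:k onto {0:k}
drop 3:h onto {1:h}
drop 4:k onto {2:k}
drop 5:m onto floor
drop 6:m onto {5:m}
drop 7:i onto {6:m}
ground layer = {0:k, 1:h, 5:m}
drop-orders for the pieces not yet dropped (sum over which currently-grounded one goes next):
  1 to go: {3} 1  {4} 1  {7} 1
  2 to go: {1,3} 1  {2,4} 1  {3,4} 2  {3,7} 2  {4,7} 2  {6,7} 1
  3 to go: {0,2,4} 1  {1,3,4} 3  {1,3,7} 3  {2,3,4} 3  {2,4,7} 3  {3,4,7} 6  {3,6,7} 3  {4,6,7} 3  {5,6,7} 1
  4 to go: {0,2,3,4} 4  {0,2,4,7} 4  {1,2,3,4} 6  {1,3,4,7} 12  {1,3,6,7} 6  {2,3,4,7} 12  {2,4,6,7} 6  {3,4,6,7} 12  {3,5,6,7} 4  {4,5,6,7} 4
  5 to go: {0,1,2,3,4} 10  {0,2,3,4,7} 20  {0,2,4,6,7} 10  {1,2,3,4,7} 30  {1,3,4,6,7} 30  {1,3,5,6,7} 10  {2,3,4,6,7} 30  {2,4,5,6,7} 10  {3,4,5,6,7} 20
  6 to go: {0,1,2,3,4,7} 60  {0,2,3,4,6,7} 60  {0,2,4,5,6,7} 20  {1,2,3,4,6,7} 90  {1,3,4,5,6,7} 60  {2,3,4,5,6,7} 60
  if 0:k drops first: 210 orders
  if 1:h drops first: 140 orders
  if 5:m drops first: 210 orders
heap linearizations: 560

560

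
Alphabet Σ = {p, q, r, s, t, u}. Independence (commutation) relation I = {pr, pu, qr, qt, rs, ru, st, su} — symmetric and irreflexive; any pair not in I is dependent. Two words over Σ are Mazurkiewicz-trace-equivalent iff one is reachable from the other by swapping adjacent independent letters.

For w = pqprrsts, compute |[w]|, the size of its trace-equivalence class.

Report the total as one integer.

drop 0:p onto floor
drop 1:q onto {0:p}
drop 2:p onto {1:q}
drop 3:r onto floor
drop 4:r onto {3:r}
drop 5:s onto {2:p}
drop 6:t onto {2:p, 4:r}
drop 7:s onto {5:s}
ground layer = {0:p, 3:r}
drop-orders for the pieces not yet dropped (sum over which currently-grounded one goes next):
  1 to go: {6} 1  {7} 1
  2 to go: {4,6} 1  {5,7} 1  {6,7} 2
  3 to go: {3,4,6} 1  {4,6,7} 3  {5,6,7} 3
  4 to go: {2,5,6,7} 3  {3,4,6,7} 4  {4,5,6,7} 6
  5 to go: {1,2,5,6,7} 3  {2,4,5,6,7} 9  {3,4,5,6,7} 10
  6 to go: {0,1,2,5,6,7} 3  {1,2,4,5,6,7} 12  {2,3,4,5,6,7} 19
  if 0:p drops first: 31 orders
  if 3:r drops first: 15 orders
heap linearizations: 46

46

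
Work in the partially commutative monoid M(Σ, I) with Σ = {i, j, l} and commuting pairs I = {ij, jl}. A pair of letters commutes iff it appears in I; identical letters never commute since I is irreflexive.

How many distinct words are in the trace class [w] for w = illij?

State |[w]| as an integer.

5

0(i) covers ∅
1(l) covers 0:i
2(l) covers 1:l
3(i) covers 2:l
4(j) covers ∅
floor of heap: 0:i, 4:j
completions by unplaced set U, small U first (add the entries for U minus each lowest piece of U):
  |U|=1: {3}:1  {4}:1
  |U|=2: {2,3}:1  {3,4}:2
  |U|=3: {1,2,3}:1  {2,3,4}:3
  start at 0(i): 4
  start at 4(j): 1
sum over floor = 5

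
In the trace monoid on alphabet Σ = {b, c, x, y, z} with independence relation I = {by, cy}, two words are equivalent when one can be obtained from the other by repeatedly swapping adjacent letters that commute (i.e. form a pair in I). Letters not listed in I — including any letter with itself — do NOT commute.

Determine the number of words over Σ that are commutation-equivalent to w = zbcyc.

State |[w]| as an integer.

4

#0=z has no predecessor
#1=b depends on [0:z]
#2=c depends on [1:b]
#3=y depends on [0:z]
#4=c depends on [2:c]
sources: [0:z]
N(rest) = Σ N(rest − s) over sources s of rest; N(one piece) = 1:
  size 1 → [3]=1  [4]=1
  size 2 → [2,4]=1  [3,4]=2
  size 3 → [1,2,4]=1  [2,3,4]=3
  first=0(z) contributes 4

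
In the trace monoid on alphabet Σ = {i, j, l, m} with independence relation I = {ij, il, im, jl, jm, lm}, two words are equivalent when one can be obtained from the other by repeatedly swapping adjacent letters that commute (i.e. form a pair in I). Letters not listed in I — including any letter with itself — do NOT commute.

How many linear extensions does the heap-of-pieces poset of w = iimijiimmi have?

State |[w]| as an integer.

0(i) covers ∅
1(i) covers 0:i
2(m) covers ∅
3(i) covers 1:i
4(j) covers ∅
5(i) covers 3:i
6(i) covers 5:i
7(m) covers 2:m
8(m) covers 7:m
9(i) covers 6:i
floor of heap: 0:i, 2:m, 4:j
completions by unplaced set U, small U first (add the entries for U minus each lowest piece of U):
  |U|=1: {4}:1  {8}:1  {9}:1
  |U|=2: {4,8}:2  {4,9}:2  {6,9}:1  {7,8}:1  {8,9}:2
  |U|=3: {2,7,8}:1  {4,6,9}:3  {4,7,8}:3  {4,8,9}:6  {5,6,9}:1  {6,8,9}:3  {7,8,9}:3
  |U|=4: {2,4,7,8}:4  {2,7,8,9}:4  {3,5,6,9}:1  {4,5,6,9}:4  {4,6,8,9}:12  {4,7,8,9}:12  {5,6,8,9}:4  {6,7,8,9}:6
  |U|=5: {1,3,5,6,9}:1  {2,4,7,8,9}:20  {2,6,7,8,9}:10  {3,4,5,6,9}:5  {3,5,6,8,9}:5  {4,5,6,8,9}:20  {4,6,7,8,9}:30  {5,6,7,8,9}:10
  |U|=6: {0,1,3,5,6,9}:1  {1,3,4,5,6,9}:6  {1,3,5,6,8,9}:6  {2,4,6,7,8,9}:60  {2,5,6,7,8,9}:20  {3,4,5,6,8,9}:30  {3,5,6,7,8,9}:15  {4,5,6,7,8,9}:60
  |U|=7: {0,1,3,4,5,6,9}:7  {0,1,3,5,6,8,9}:7  {1,3,4,5,6,8,9}:42  {1,3,5,6,7,8,9}:21  {2,3,5,6,7,8,9}:35  {2,4,5,6,7,8,9}:140  {3,4,5,6,7,8,9}:105
  |U|=8: {0,1,3,4,5,6,8,9}:56  {0,1,3,5,6,7,8,9}:28  {1,2,3,5,6,7,8,9}:56  {1,3,4,5,6,7,8,9}:168  {2,3,4,5,6,7,8,9}:280
  start at 0(i): 504
  start at 2(m): 252
  start at 4(j): 84
sum over floor = 840

840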